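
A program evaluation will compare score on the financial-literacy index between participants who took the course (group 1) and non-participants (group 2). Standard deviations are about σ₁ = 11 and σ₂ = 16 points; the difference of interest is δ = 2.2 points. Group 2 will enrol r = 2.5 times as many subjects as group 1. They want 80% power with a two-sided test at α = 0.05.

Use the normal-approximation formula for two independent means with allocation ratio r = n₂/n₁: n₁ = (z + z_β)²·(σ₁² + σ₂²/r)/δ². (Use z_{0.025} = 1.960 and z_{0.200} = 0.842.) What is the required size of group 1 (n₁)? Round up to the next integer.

n₁ = 363

n₁ = (z_{α/2} + z_β)² · (σ₁² + σ₂²/r) / δ²
   = (1.960 + 0.842)² · (11² + 16²/2.5) / 2.2²
   = 7.8512 · (121 + 102.4) / 4.84
   = 7.8512 · 223.4 / 4.84
   = 362.39
Round up → n₁ = 363; n₂ = r·n₁ = 2.5 × 363 = 908.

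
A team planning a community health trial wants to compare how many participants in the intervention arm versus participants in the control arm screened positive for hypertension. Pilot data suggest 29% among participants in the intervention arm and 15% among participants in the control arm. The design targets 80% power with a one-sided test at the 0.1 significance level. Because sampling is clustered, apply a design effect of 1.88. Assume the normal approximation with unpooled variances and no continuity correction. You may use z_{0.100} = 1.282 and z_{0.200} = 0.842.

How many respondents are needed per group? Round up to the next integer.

n = (z_α + z_β)² · [p₁(1−p₁) + p₂(1−p₂)] / (p₁ − p₂)²
  = (1.282 + 0.842)² · (0.29·0.71 + 0.15·0.85) / (0.14)²
  = (2.124)² · (0.2059 + 0.1275) / 0.0196
  = 4.5114 · 0.3334 / 0.0196
  = 76.74
Design effect: 1.88 × 76.74 = 144.27.
Round up → n = 145 per group.

n = 145 per group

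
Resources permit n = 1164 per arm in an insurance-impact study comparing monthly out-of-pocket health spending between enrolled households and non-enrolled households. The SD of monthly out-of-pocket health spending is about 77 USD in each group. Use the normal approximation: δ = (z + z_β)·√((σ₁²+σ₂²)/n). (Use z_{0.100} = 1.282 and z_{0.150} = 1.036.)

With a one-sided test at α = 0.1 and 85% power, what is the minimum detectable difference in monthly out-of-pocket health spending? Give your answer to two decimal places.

Minimum detectable difference ≈ 7.40 USD

δ = (z_α + z_β) · √((σ₁²+σ₂²)/n)
  = (1.282 + 1.036) · √(11858/1164)
  = 2.318 · √10.1873
  = 2.318 · 3.1918
  = 7.3985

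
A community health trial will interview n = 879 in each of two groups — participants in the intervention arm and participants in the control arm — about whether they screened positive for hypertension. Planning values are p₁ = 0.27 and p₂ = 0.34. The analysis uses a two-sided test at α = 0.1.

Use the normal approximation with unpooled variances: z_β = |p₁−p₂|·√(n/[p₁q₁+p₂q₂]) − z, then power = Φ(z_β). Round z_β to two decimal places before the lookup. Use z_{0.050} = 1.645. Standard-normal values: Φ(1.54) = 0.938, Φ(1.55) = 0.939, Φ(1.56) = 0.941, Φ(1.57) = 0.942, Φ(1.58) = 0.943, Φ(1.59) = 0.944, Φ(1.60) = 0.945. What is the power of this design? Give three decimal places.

z_β = |p₁−p₂|·√(n/[p₁q₁+p₂q₂]) − z_{α/2}
    = 0.07 · √(879/0.4215) − 1.645
    = 0.07 · 45.6663 − 1.645
    = 3.1966 − 1.645 = 1.5516 → 1.55
Power = Φ(1.55) = 0.939.

Power ≈ 0.939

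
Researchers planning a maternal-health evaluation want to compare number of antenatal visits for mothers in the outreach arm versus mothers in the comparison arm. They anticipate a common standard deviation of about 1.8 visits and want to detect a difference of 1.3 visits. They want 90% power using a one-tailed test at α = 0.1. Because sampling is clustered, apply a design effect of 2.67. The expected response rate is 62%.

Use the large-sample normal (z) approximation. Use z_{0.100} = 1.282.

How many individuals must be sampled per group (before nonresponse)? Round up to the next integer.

n = (z_α + z_β)² · (σ₁² + σ₂²) / δ²
  = (1.282 + 1.282)² · (2·1.8² = 6.48) / 1.3²
  = 6.5741 · 6.48 / 1.69
  = 25.21
Design effect: 2.67 × 25.21 = 67.30.
Adjust for 62% response: 67.30 / 0.62 = 108.55.
Round up → n = 109 per group.

n = 109 per group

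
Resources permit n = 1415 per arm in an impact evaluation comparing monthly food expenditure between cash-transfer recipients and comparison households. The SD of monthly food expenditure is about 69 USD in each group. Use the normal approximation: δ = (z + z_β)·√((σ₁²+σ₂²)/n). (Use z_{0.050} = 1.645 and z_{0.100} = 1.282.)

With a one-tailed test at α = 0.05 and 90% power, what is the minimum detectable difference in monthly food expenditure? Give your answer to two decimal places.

δ = (z_α + z_β) · √((σ₁²+σ₂²)/n)
  = (1.645 + 1.282) · √(9522/1415)
  = 2.927 · √6.7293
  = 2.927 · 2.5941
  = 7.5929

Minimum detectable difference ≈ 7.59 USD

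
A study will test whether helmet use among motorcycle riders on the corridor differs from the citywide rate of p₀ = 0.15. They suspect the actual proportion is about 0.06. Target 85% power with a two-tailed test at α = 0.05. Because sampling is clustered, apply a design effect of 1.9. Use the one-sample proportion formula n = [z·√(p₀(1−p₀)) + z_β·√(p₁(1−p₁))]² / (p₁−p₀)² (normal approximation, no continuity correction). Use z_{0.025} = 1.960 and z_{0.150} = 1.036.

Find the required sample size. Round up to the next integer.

n = [z_{α/2}·√(p₀q₀) + z_β·√(p₁q₁)]² / (p₁ − p₀)²
  = [1.960·√(0.15·0.85) + 1.036·√(0.06·0.94)]² / (-0.09)²
  = [1.960·0.3571 + 1.036·0.2375]² / 0.0081
  = [0.9459]² / 0.0081
  = 110.46
Design effect: 1.9 × 110.46 = 209.87.
Round up → n = 210.

n = 210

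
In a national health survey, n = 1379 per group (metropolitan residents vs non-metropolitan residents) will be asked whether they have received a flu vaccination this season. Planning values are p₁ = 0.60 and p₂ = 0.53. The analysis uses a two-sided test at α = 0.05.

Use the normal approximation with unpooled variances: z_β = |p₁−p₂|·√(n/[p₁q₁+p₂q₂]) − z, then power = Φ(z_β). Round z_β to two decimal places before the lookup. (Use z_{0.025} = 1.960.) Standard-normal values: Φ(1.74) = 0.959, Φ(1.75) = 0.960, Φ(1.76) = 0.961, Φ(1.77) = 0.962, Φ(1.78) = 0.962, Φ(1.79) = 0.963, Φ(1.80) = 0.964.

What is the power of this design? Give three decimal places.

z_β = |p₁−p₂|·√(n/[p₁q₁+p₂q₂]) − z_{α/2}
    = 0.07 · √(1379/0.4891) − 1.960
    = 0.07 · 53.0986 − 1.960
    = 3.7169 − 1.960 = 1.7569 → 1.76
Power = Φ(1.76) = 0.961.

Power ≈ 0.961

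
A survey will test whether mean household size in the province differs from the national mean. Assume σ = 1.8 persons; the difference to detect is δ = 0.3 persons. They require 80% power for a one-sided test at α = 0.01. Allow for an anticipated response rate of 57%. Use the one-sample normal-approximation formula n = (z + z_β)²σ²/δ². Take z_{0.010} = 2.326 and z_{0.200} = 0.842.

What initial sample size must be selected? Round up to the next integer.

n = 634

n = (z_α + z_β)² · σ² / δ²
  = (2.326 + 0.842)² · 1.8² / 0.3²
  = 10.0362 · 3.24 / 0.09
  = 361.30
Adjust for 57% response: 361.30 / 0.57 = 633.87.
Round up → n = 634.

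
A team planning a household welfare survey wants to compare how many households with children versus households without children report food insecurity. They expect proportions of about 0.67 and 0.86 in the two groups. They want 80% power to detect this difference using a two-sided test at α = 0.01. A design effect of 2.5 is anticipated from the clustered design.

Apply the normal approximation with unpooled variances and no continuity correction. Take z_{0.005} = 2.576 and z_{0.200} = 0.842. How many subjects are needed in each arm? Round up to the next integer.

n = 277 per group

n = (z_{α/2} + z_β)² · [p₁(1−p₁) + p₂(1−p₂)] / (p₁ − p₂)²
  = (2.576 + 0.842)² · (0.67·0.33 + 0.86·0.14) / (-0.19)²
  = (3.418)² · (0.2211 + 0.1204) / 0.0361
  = 11.6827 · 0.3415 / 0.0361
  = 110.52
Design effect: 2.5 × 110.52 = 276.29.
Round up → n = 277 per group.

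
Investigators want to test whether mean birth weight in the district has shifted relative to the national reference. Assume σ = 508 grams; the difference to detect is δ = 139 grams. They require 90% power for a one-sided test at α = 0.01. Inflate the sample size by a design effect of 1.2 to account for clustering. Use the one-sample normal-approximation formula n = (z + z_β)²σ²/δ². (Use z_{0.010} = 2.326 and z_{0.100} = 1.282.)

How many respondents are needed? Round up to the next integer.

n = (z_α + z_β)² · σ² / δ²
  = (2.326 + 1.282)² · 508² / 139²
  = 13.0177 · 258064 / 19321
  = 173.87
Design effect: 1.2 × 173.87 = 208.65.
Round up → n = 209.

n = 209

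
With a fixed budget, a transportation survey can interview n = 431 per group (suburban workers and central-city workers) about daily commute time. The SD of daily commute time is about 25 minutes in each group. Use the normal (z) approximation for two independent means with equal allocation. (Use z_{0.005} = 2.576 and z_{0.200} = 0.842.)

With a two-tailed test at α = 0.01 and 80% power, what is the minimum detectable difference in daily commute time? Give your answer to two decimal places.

Minimum detectable difference ≈ 5.82 minutes

δ = (z_{α/2} + z_β) · √((σ₁²+σ₂²)/n)
  = (2.576 + 0.842) · √(1250/431)
  = 3.418 · √2.9002
  = 3.418 · 1.7030
  = 5.8209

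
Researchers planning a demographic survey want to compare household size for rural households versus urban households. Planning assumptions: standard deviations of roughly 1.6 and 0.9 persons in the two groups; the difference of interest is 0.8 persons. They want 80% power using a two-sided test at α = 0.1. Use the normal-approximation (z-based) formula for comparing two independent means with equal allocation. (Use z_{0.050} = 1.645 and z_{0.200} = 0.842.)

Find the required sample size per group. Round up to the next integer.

n = (z_{α/2} + z_β)² · (σ₁² + σ₂²) / δ²
  = (1.645 + 0.842)² · (1.6² + 0.9² = 3.37) / 0.8²
  = 6.1852 · 3.37 / 0.64
  = 32.57
Round up → n = 33 per group.

n = 33 per group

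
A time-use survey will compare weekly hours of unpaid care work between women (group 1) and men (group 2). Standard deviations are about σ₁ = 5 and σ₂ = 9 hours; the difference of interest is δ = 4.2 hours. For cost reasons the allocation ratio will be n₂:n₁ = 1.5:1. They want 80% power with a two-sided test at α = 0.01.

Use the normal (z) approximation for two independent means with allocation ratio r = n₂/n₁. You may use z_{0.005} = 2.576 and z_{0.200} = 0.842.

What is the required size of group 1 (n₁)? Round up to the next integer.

n₁ = (z_{α/2} + z_β)² · (σ₁² + σ₂²/r) / δ²
   = (2.576 + 0.842)² · (5² + 9²/1.5) / 4.2²
   = 11.6827 · (25 + 54) / 17.64
   = 11.6827 · 79 / 17.64
   = 52.32
Round up → n₁ = 53; n₂ = r·n₁ = 1.5 × 53 = 80.

n₁ = 53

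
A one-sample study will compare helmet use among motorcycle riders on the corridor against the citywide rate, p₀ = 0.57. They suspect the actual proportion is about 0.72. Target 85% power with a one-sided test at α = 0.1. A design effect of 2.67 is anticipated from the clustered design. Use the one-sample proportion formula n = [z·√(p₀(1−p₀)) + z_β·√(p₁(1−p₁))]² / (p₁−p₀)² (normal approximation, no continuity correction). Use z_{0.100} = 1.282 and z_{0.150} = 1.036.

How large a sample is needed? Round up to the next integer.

n = [z_α·√(p₀q₀) + z_β·√(p₁q₁)]² / (p₁ − p₀)²
  = [1.282·√(0.57·0.43) + 1.036·√(0.72·0.28)]² / (0.15)²
  = [1.282·0.4951 + 1.036·0.4490]² / 0.0225
  = [1.0998]² / 0.0225
  = 53.76
Design effect: 2.67 × 53.76 = 143.55.
Round up → n = 144.

n = 144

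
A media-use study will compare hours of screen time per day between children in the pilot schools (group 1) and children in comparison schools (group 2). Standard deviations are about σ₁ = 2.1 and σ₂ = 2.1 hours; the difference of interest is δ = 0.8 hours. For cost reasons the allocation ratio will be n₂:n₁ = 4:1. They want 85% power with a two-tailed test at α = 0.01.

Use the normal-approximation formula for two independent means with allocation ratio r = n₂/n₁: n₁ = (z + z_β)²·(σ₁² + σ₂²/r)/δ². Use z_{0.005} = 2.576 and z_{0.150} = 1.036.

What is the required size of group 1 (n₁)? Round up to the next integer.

n₁ = (z_{α/2} + z_β)² · (σ₁² + σ₂²/r) / δ²
   = (2.576 + 1.036)² · (2.1² + 2.1²/4) / 0.8²
   = 13.0465 · (4.41 + 1.1025) / 0.64
   = 13.0465 · 5.5125 / 0.64
   = 112.37
Round up → n₁ = 113; n₂ = r·n₁ = 4 × 113 = 452.

n₁ = 113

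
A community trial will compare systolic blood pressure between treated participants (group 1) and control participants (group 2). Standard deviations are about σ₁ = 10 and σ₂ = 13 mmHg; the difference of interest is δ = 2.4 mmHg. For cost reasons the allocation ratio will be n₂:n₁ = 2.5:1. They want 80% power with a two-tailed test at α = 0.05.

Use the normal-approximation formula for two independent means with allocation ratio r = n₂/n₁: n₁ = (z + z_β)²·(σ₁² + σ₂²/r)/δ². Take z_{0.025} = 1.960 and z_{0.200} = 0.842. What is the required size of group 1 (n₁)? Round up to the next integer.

n₁ = (z_{α/2} + z_β)² · (σ₁² + σ₂²/r) / δ²
   = (1.960 + 0.842)² · (10² + 13²/2.5) / 2.4²
   = 7.8512 · (100 + 67.6) / 5.76
   = 7.8512 · 167.6 / 5.76
   = 228.45
Round up → n₁ = 229; n₂ = r·n₁ = 2.5 × 229 = 573.

n₁ = 229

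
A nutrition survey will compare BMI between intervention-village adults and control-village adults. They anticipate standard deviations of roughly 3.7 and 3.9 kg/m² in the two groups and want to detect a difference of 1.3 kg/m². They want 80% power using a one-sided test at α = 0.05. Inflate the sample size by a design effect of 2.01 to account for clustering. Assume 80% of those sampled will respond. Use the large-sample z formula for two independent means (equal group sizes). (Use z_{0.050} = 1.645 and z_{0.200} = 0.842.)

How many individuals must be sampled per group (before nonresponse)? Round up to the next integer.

n = (z_α + z_β)² · (σ₁² + σ₂²) / δ²
  = (1.645 + 0.842)² · (3.7² + 3.9² = 28.9) / 1.3²
  = 6.1852 · 28.9 / 1.69
  = 105.77
Design effect: 2.01 × 105.77 = 212.60.
Adjust for 80% response: 212.60 / 0.80 = 265.75.
Round up → n = 266 per group.

n = 266 per group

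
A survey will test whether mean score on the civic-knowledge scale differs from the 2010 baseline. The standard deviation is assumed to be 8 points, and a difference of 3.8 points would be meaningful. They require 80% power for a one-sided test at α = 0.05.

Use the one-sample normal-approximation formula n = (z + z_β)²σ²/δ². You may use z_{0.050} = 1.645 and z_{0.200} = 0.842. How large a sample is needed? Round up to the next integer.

n = (z_α + z_β)² · σ² / δ²
  = (1.645 + 0.842)² · 8² / 3.8²
  = 6.1852 · 64 / 14.44
  = 27.41
Round up → n = 28.

n = 28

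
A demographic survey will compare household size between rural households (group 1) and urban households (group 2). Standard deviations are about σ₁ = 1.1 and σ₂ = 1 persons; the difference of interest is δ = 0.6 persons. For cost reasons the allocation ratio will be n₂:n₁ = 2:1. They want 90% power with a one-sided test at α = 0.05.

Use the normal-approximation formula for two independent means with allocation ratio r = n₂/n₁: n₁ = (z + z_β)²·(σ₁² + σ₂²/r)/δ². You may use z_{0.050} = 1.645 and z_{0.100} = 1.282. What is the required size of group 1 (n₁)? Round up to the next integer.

n₁ = (z_α + z_β)² · (σ₁² + σ₂²/r) / δ²
   = (1.645 + 1.282)² · (1.1² + 1²/2) / 0.6²
   = 8.5673 · (1.21 + 0.5) / 0.36
   = 8.5673 · 1.71 / 0.36
   = 40.69
Round up → n₁ = 41; n₂ = r·n₁ = 2 × 41 = 82.

n₁ = 41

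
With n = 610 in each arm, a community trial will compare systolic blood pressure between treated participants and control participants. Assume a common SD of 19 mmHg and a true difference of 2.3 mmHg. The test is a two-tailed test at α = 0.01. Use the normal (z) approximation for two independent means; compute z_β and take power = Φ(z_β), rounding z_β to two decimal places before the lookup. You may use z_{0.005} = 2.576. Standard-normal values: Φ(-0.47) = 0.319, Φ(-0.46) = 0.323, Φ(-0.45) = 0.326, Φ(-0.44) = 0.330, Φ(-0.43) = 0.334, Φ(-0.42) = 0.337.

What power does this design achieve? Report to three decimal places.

Power ≈ 0.323

z_β = δ·√(n/(σ₁²+σ₂²)) − z_{α/2}
    = 2.3 · √(610/722) − 2.576
    = 2.3 · 0.91917 − 2.576
    = 2.1141 − 2.576 = -0.4619 → -0.46
Power = Φ(-0.46) = 0.323.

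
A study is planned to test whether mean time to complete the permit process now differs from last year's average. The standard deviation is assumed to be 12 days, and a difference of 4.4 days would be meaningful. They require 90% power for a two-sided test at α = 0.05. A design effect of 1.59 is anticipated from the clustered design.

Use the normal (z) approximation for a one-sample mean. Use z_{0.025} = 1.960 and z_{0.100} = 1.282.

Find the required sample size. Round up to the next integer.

n = 125

n = (z_{α/2} + z_β)² · σ² / δ²
  = (1.960 + 1.282)² · 12² / 4.4²
  = 10.5106 · 144 / 19.36
  = 78.18
Design effect: 1.59 × 78.18 = 124.30.
Round up → n = 125.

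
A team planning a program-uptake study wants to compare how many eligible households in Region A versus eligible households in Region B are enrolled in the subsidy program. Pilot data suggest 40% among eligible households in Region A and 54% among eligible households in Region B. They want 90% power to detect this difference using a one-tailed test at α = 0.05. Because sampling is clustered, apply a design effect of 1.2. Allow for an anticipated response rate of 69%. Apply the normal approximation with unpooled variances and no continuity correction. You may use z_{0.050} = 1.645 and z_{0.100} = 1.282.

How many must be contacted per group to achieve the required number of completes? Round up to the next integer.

n = (z_α + z_β)² · [p₁(1−p₁) + p₂(1−p₂)] / (p₁ − p₂)²
  = (1.645 + 1.282)² · (0.40·0.60 + 0.54·0.46) / (-0.14)²
  = (2.927)² · (0.2400 + 0.2484) / 0.0196
  = 8.5673 · 0.4884 / 0.0196
  = 213.48
Design effect: 1.2 × 213.48 = 256.18.
Adjust for 69% response: 256.18 / 0.69 = 371.28.
Round up → n = 372 per group.

n = 372 per group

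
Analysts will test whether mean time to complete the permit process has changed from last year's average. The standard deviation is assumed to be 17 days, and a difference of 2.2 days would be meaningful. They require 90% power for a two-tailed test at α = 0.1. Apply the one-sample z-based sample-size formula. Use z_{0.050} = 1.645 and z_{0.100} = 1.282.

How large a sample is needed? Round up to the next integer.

n = 512

n = (z_{α/2} + z_β)² · σ² / δ²
  = (1.645 + 1.282)² · 17² / 2.2²
  = 8.5673 · 289 / 4.84
  = 511.56
Round up → n = 512.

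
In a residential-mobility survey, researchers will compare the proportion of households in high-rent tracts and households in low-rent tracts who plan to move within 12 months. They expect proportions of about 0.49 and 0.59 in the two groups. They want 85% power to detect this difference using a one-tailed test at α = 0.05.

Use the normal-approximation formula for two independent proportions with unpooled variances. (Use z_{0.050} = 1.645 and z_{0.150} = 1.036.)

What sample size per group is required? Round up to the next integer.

n = 354 per group

n = (z_α + z_β)² · [p₁(1−p₁) + p₂(1−p₂)] / (p₁ − p₂)²
  = (1.645 + 1.036)² · (0.49·0.51 + 0.59·0.41) / (-0.10)²
  = (2.681)² · (0.2499 + 0.2419) / 0.0100
  = 7.1878 · 0.4918 / 0.0100
  = 353.49
Round up → n = 354 per group.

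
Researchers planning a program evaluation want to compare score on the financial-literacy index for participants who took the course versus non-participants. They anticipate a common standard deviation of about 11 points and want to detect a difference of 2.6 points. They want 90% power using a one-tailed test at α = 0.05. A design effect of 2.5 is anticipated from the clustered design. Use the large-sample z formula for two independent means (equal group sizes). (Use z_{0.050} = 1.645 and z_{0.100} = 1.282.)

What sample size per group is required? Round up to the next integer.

n = 767 per group

n = (z_α + z_β)² · (σ₁² + σ₂²) / δ²
  = (1.645 + 1.282)² · (2·11² = 242) / 2.6²
  = 8.5673 · 242 / 6.76
  = 306.70
Design effect: 2.5 × 306.70 = 766.75.
Round up → n = 767 per group.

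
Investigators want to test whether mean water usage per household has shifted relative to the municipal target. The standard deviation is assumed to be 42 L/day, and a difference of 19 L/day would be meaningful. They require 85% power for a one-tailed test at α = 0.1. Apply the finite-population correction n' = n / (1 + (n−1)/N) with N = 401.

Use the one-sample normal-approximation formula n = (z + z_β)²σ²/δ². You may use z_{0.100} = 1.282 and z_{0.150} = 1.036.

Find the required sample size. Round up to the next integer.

n = (z_α + z_β)² · σ² / δ²
  = (1.282 + 1.036)² · 42² / 19²
  = 5.3731 · 1764 / 361
  = 26.26
Finite-population correction (N = 401): 26.26 / (1 + (26.26 − 1)/401) = 24.70.
Round up → n = 25.

n = 25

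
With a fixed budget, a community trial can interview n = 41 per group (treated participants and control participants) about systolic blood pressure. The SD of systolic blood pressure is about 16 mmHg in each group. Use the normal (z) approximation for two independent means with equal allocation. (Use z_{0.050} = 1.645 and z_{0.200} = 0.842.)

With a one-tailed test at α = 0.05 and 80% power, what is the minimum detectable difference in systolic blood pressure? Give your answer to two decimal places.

Minimum detectable difference ≈ 8.79 mmHg

δ = (z_α + z_β) · √((σ₁²+σ₂²)/n)
  = (1.645 + 0.842) · √(512/41)
  = 2.487 · √12.4878
  = 2.487 · 3.5338
  = 8.7886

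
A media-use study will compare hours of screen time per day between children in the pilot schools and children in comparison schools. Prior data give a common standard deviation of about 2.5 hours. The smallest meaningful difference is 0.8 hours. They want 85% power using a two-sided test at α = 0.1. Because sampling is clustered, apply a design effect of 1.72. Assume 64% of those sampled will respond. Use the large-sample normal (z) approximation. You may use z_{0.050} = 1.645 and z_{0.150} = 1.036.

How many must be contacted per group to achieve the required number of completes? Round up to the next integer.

n = 378 per group

n = (z_{α/2} + z_β)² · (σ₁² + σ₂²) / δ²
  = (1.645 + 1.036)² · (2·2.5² = 12.5) / 0.8²
  = 7.1878 · 12.5 / 0.64
  = 140.39
Design effect: 1.72 × 140.39 = 241.46.
Adjust for 64% response: 241.46 / 0.64 = 377.29.
Round up → n = 378 per group.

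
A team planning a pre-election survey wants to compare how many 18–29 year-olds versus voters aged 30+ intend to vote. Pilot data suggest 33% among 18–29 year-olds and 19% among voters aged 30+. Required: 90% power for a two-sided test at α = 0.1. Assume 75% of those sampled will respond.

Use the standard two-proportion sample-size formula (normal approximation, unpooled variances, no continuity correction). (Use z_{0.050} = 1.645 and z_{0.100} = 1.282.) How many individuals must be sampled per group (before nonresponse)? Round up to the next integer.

n = (z_{α/2} + z_β)² · [p₁(1−p₁) + p₂(1−p₂)] / (p₁ − p₂)²
  = (1.645 + 1.282)² · (0.33·0.67 + 0.19·0.81) / (0.14)²
  = (2.927)² · (0.2211 + 0.1539) / 0.0196
  = 8.5673 · 0.3750 / 0.0196
  = 163.92
Adjust for 75% response: 163.92 / 0.75 = 218.55.
Round up → n = 219 per group.

n = 219 per group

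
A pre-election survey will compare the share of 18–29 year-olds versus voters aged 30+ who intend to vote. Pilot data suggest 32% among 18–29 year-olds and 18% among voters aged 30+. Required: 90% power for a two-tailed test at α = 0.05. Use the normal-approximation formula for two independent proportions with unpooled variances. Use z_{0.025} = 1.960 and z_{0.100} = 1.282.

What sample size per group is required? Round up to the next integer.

n = (z_{α/2} + z_β)² · [p₁(1−p₁) + p₂(1−p₂)] / (p₁ − p₂)²
  = (1.960 + 1.282)² · (0.32·0.68 + 0.18·0.82) / (0.14)²
  = (3.242)² · (0.2176 + 0.1476) / 0.0196
  = 10.5106 · 0.3652 / 0.0196
  = 195.84
Round up → n = 196 per group.

n = 196 per group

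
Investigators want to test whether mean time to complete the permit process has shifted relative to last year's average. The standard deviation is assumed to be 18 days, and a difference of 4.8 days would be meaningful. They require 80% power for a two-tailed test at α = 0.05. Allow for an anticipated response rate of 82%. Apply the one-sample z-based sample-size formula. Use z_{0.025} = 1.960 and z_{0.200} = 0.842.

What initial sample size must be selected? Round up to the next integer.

n = (z_{α/2} + z_β)² · σ² / δ²
  = (1.960 + 0.842)² · 18² / 4.8²
  = 7.8512 · 324 / 23.04
  = 110.41
Adjust for 82% response: 110.41 / 0.82 = 134.64.
Round up → n = 135.

n = 135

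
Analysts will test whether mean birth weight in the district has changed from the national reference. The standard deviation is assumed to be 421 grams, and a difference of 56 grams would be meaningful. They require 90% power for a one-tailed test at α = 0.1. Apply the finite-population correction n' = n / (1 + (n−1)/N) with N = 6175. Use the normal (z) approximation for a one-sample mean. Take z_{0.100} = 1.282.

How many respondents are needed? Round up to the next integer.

n = 351

n = (z_α + z_β)² · σ² / δ²
  = (1.282 + 1.282)² · 421² / 56²
  = 6.5741 · 177241 / 3136
  = 371.56
Finite-population correction (N = 6175): 371.56 / (1 + (371.56 − 1)/6175) = 350.52.
Round up → n = 351.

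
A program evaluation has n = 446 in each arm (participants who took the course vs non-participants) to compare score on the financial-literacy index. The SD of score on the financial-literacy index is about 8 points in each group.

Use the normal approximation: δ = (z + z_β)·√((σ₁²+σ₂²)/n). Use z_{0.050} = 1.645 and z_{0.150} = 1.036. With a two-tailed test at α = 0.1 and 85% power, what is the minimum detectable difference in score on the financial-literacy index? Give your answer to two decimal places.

δ = (z_{α/2} + z_β) · √((σ₁²+σ₂²)/n)
  = (1.645 + 1.036) · √(128/446)
  = 2.681 · √0.287
  = 2.681 · 0.5357
  = 1.4363

Minimum detectable difference ≈ 1.44 points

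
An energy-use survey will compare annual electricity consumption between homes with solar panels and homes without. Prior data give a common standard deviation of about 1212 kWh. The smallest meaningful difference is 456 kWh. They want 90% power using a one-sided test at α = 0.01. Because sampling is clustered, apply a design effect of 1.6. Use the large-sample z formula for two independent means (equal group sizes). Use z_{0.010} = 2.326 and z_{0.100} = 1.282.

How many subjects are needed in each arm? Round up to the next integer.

n = (z_α + z_β)² · (σ₁² + σ₂²) / δ²
  = (2.326 + 1.282)² · (2·1212² = 2937888) / 456²
  = 13.0177 · 2937888 / 207936
  = 183.92
Design effect: 1.6 × 183.92 = 294.28.
Round up → n = 295 per group.

n = 295 per group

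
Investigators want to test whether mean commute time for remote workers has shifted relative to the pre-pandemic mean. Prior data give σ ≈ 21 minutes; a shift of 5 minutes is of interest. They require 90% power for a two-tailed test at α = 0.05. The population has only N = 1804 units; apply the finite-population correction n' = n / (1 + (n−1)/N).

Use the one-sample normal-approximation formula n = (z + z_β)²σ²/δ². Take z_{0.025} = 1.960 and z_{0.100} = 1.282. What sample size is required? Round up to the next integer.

n = 169

n = (z_{α/2} + z_β)² · σ² / δ²
  = (1.960 + 1.282)² · 21² / 5²
  = 10.5106 · 441 / 25
  = 185.41
Finite-population correction (N = 1804): 185.41 / (1 + (185.41 − 1)/1804) = 168.21.
Round up → n = 169.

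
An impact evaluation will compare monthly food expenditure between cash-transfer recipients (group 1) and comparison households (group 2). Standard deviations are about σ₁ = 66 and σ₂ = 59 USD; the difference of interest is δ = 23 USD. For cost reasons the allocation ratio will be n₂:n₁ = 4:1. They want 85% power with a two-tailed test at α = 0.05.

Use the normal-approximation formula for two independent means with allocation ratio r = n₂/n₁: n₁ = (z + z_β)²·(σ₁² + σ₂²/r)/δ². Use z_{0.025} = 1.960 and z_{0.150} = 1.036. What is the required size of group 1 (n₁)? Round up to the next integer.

n₁ = 89

n₁ = (z_{α/2} + z_β)² · (σ₁² + σ₂²/r) / δ²
   = (1.960 + 1.036)² · (66² + 59²/4) / 23²
   = 8.9760 · (4356 + 870.25) / 529
   = 8.9760 · 5226.2 / 529
   = 88.68
Round up → n₁ = 89; n₂ = r·n₁ = 4 × 89 = 356.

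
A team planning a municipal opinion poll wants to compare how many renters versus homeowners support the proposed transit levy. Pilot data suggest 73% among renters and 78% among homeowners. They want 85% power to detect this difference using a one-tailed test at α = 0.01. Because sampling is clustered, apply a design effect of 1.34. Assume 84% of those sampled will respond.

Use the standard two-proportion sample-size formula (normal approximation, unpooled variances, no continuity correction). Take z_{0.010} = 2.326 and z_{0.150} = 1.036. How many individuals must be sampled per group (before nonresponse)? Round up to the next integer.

n = (z_α + z_β)² · [p₁(1−p₁) + p₂(1−p₂)] / (p₁ − p₂)²
  = (2.326 + 1.036)² · (0.73·0.27 + 0.78·0.22) / (-0.05)²
  = (3.362)² · (0.1971 + 0.1716) / 0.0025
  = 11.3030 · 0.3687 / 0.0025
  = 1666.97
Design effect: 1.34 × 1666.97 = 2233.74.
Adjust for 84% response: 2233.74 / 0.84 = 2659.22.
Round up → n = 2660 per group.

n = 2660 per group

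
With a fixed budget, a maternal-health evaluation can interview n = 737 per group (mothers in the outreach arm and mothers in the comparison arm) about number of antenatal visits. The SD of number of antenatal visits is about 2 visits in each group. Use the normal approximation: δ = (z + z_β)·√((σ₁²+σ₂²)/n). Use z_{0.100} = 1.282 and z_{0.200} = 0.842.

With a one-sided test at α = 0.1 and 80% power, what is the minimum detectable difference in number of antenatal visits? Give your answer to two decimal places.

δ = (z_α + z_β) · √((σ₁²+σ₂²)/n)
  = (1.282 + 0.842) · √(8/737)
  = 2.124 · √0.01085
  = 2.124 · 0.1042
  = 0.2213

Minimum detectable difference ≈ 0.22 visits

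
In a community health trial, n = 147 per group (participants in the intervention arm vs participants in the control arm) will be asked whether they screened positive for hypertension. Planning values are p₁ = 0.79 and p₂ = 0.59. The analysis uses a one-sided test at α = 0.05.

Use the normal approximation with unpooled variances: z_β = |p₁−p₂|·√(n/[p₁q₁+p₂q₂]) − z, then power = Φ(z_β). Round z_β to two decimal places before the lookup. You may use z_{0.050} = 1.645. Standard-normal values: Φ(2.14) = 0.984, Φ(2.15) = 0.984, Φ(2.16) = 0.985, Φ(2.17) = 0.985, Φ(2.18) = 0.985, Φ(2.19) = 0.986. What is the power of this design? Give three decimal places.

Power ≈ 0.984

z_β = |p₁−p₂|·√(n/[p₁q₁+p₂q₂]) − z_α
    = 0.20 · √(147/0.4078) − 1.645
    = 0.20 · 18.9861 − 1.645
    = 3.7972 − 1.645 = 2.1522 → 2.15
Power = Φ(2.15) = 0.984.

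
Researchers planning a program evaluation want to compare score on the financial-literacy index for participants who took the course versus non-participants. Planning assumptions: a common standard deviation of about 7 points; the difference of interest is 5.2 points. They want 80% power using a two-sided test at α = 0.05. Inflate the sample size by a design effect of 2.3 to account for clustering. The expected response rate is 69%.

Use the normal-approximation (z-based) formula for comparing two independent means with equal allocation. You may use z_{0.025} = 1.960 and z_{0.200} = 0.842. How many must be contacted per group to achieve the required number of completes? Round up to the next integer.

n = (z_{α/2} + z_β)² · (σ₁² + σ₂²) / δ²
  = (1.960 + 0.842)² · (2·7² = 98) / 5.2²
  = 7.8512 · 98 / 27.04
  = 28.45
Design effect: 2.3 × 28.45 = 65.45.
Adjust for 69% response: 65.45 / 0.69 = 94.85.
Round up → n = 95 per group.

n = 95 per group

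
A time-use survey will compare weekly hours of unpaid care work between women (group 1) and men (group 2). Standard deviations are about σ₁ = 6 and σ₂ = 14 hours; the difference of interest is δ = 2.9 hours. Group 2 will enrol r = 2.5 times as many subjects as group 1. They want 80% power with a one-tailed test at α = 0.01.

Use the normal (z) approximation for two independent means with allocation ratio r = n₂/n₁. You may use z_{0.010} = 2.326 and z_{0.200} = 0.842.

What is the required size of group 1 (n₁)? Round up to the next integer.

n₁ = 137

n₁ = (z_α + z_β)² · (σ₁² + σ₂²/r) / δ²
   = (2.326 + 0.842)² · (6² + 14²/2.5) / 2.9²
   = 10.0362 · (36 + 78.4) / 8.41
   = 10.0362 · 114.4 / 8.41
   = 136.52
Round up → n₁ = 137; n₂ = r·n₁ = 2.5 × 137 = 343.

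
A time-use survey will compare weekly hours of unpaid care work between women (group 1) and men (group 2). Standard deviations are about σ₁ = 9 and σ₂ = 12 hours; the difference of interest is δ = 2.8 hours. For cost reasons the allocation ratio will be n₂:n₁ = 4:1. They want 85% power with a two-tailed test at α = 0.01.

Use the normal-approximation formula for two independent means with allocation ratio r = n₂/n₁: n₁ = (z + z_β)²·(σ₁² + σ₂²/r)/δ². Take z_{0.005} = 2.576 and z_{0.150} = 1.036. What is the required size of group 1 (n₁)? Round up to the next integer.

n₁ = (z_{α/2} + z_β)² · (σ₁² + σ₂²/r) / δ²
   = (2.576 + 1.036)² · (9² + 12²/4) / 2.8²
   = 13.0465 · (81 + 36) / 7.84
   = 13.0465 · 117 / 7.84
   = 194.70
Round up → n₁ = 195; n₂ = r·n₁ = 4 × 195 = 780.

n₁ = 195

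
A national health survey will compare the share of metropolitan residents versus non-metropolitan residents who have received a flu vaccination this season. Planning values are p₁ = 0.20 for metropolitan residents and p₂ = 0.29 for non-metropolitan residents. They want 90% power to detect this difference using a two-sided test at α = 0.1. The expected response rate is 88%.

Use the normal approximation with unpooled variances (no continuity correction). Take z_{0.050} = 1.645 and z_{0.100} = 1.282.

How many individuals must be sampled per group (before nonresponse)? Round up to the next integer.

n = (z_{α/2} + z_β)² · [p₁(1−p₁) + p₂(1−p₂)] / (p₁ − p₂)²
  = (1.645 + 1.282)² · (0.20·0.80 + 0.29·0.71) / (-0.09)²
  = (2.927)² · (0.1600 + 0.2059) / 0.0081
  = 8.5673 · 0.3659 / 0.0081
  = 387.01
Adjust for 88% response: 387.01 / 0.88 = 439.78.
Round up → n = 440 per group.

n = 440 per group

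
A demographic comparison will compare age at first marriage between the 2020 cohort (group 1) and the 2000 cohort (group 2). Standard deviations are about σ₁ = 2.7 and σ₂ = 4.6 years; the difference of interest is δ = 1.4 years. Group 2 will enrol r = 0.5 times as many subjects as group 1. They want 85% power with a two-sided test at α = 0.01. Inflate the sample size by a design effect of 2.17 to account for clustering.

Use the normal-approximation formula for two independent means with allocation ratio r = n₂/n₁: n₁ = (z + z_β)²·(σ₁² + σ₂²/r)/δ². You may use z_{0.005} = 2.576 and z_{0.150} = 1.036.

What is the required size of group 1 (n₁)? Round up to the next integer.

n₁ = 717

n₁ = (z_{α/2} + z_β)² · (σ₁² + σ₂²/r) / δ²
   = (2.576 + 1.036)² · (2.7² + 4.6²/0.5) / 1.4²
   = 13.0465 · (7.29 + 42.32) / 1.96
   = 13.0465 · 49.61 / 1.96
   = 330.22
Design effect: 2.17 × 330.22 = 716.59.
Round up → n₁ = 717; n₂ = r·n₁ = 0.5 × 717 = 359.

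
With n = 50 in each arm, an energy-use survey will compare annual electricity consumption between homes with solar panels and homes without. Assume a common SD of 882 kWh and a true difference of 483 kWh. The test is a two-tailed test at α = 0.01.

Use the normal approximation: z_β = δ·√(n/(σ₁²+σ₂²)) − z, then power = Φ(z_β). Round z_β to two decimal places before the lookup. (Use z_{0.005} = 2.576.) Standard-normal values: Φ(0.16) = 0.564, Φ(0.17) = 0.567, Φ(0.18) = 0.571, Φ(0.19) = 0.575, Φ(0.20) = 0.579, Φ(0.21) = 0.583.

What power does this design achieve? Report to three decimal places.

z_β = δ·√(n/(σ₁²+σ₂²)) − z_{α/2}
    = 483 · √(50/1555848) − 2.576
    = 483 · 0.00567 − 2.576
    = 2.7381 − 2.576 = 0.1621 → 0.16
Power = Φ(0.16) = 0.564.

Power ≈ 0.564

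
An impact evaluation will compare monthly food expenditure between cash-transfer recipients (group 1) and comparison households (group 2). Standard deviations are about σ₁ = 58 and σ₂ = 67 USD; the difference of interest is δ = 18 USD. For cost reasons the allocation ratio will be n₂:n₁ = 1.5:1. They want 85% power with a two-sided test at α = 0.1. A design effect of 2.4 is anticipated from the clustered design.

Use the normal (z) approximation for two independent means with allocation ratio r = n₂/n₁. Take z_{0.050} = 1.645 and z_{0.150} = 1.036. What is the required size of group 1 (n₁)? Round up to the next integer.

n₁ = (z_{α/2} + z_β)² · (σ₁² + σ₂²/r) / δ²
   = (1.645 + 1.036)² · (58² + 67²/1.5) / 18²
   = 7.1878 · (3364 + 2992.7) / 324
   = 7.1878 · 6356.7 / 324
   = 141.02
Design effect: 2.4 × 141.02 = 338.45.
Round up → n₁ = 339; n₂ = r·n₁ = 1.5 × 339 = 509.

n₁ = 339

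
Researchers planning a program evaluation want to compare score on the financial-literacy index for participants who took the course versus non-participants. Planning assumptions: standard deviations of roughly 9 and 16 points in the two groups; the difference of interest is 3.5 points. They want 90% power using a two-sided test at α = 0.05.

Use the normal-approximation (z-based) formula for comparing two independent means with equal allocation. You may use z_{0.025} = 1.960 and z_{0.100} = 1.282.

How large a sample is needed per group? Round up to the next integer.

n = 290 per group

n = (z_{α/2} + z_β)² · (σ₁² + σ₂²) / δ²
  = (1.960 + 1.282)² · (9² + 16² = 337) / 3.5²
  = 10.5106 · 337 / 12.25
  = 289.15
Round up → n = 290 per group.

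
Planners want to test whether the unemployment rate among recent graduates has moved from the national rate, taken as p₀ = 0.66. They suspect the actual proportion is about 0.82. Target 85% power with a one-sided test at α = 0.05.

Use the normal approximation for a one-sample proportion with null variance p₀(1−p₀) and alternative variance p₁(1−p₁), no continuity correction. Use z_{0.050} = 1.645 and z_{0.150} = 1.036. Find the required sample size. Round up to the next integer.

n = [z_α·√(p₀q₀) + z_β·√(p₁q₁)]² / (p₁ − p₀)²
  = [1.645·√(0.66·0.34) + 1.036·√(0.82·0.18)]² / (0.16)²
  = [1.645·0.4737 + 1.036·0.3842]² / 0.0256
  = [1.1773]² / 0.0256
  = 54.14
Round up → n = 55.

n = 55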